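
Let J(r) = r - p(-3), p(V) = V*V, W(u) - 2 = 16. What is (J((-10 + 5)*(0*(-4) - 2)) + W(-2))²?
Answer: 361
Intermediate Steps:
W(u) = 18 (W(u) = 2 + 16 = 18)
p(V) = V²
J(r) = -9 + r (J(r) = r - 1*(-3)² = r - 1*9 = r - 9 = -9 + r)
(J((-10 + 5)*(0*(-4) - 2)) + W(-2))² = ((-9 + (-10 + 5)*(0*(-4) - 2)) + 18)² = ((-9 - 5*(0 - 2)) + 18)² = ((-9 - 5*(-2)) + 18)² = ((-9 + 10) + 18)² = (1 + 18)² = 19² = 361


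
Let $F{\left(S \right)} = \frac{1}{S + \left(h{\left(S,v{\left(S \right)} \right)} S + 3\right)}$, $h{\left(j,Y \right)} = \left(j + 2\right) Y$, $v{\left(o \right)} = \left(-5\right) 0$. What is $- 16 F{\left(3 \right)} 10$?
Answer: $- \frac{80}{3} \approx -26.667$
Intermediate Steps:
$v{\left(o \right)} = 0$
$h{\left(j,Y \right)} = Y \left(2 + j\right)$ ($h{\left(j,Y \right)} = \left(2 + j\right) Y = Y \left(2 + j\right)$)
$F{\left(S \right)} = \frac{1}{3 + S}$ ($F{\left(S \right)} = \frac{1}{S + \left(0 \left(2 + S\right) S + 3\right)} = \frac{1}{S + \left(0 S + 3\right)} = \frac{1}{S + \left(0 + 3\right)} = \frac{1}{S + 3} = \frac{1}{3 + S}$)
$- 16 F{\left(3 \right)} 10 = - \frac{16}{3 + 3} \cdot 10 = - \frac{16}{6} \cdot 10 = \left(-16\right) \frac{1}{6} \cdot 10 = \left(- \frac{8}{3}\right) 10 = - \frac{80}{3}$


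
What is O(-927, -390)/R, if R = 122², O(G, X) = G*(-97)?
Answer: 89919/14884 ≈ 6.0413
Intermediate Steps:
O(G, X) = -97*G
R = 14884
O(-927, -390)/R = -97*(-927)/14884 = 89919*(1/14884) = 89919/14884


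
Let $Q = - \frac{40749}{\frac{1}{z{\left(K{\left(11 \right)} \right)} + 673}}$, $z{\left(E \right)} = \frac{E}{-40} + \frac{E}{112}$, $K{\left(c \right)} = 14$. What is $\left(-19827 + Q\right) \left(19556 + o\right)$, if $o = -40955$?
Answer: $\frac{23483036177181}{40} \approx 5.8708 \cdot 10^{11}$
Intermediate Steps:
$z{\left(E \right)} = - \frac{9 E}{560}$ ($z{\left(E \right)} = E \left(- \frac{1}{40}\right) + E \frac{1}{112} = - \frac{E}{40} + \frac{E}{112} = - \frac{9 E}{560}$)
$Q = - \frac{1096596339}{40}$ ($Q = - \frac{40749}{\frac{1}{\left(- \frac{9}{560}\right) 14 + 673}} = - \frac{40749}{\frac{1}{- \frac{9}{40} + 673}} = - \frac{40749}{\frac{1}{\frac{26911}{40}}} = - \frac{40749}{\frac{40}{26911}} = \left(-40749\right) \frac{26911}{40} = - \frac{1096596339}{40} \approx -2.7415 \cdot 10^{7}$)
$\left(-19827 + Q\right) \left(19556 + o\right) = \left(-19827 - \frac{1096596339}{40}\right) \left(19556 - 40955\right) = \left(- \frac{1097389419}{40}\right) \left(-21399\right) = \frac{23483036177181}{40}$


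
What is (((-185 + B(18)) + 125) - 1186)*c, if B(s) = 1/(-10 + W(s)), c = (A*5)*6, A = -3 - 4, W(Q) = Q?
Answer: 1046535/4 ≈ 2.6163e+5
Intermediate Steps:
A = -7
c = -210 (c = -7*5*6 = -35*6 = -210)
B(s) = 1/(-10 + s)
(((-185 + B(18)) + 125) - 1186)*c = (((-185 + 1/(-10 + 18)) + 125) - 1186)*(-210) = (((-185 + 1/8) + 125) - 1186)*(-210) = (((-185 + ⅛) + 125) - 1186)*(-210) = ((-1479/8 + 125) - 1186)*(-210) = (-479/8 - 1186)*(-210) = -9967/8*(-210) = 1046535/4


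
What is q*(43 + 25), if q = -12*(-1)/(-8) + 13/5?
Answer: 374/5 ≈ 74.800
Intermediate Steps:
q = 11/10 (q = 12*(-1/8) + 13*(1/5) = -3/2 + 13/5 = 11/10 ≈ 1.1000)
q*(43 + 25) = 11*(43 + 25)/10 = (11/10)*68 = 374/5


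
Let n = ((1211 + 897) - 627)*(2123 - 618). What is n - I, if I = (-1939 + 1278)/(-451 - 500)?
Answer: 2119687994/951 ≈ 2.2289e+6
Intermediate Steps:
n = 2228905 (n = (2108 - 627)*1505 = 1481*1505 = 2228905)
I = 661/951 (I = -661/(-951) = -661*(-1/951) = 661/951 ≈ 0.69506)
n - I = 2228905 - 1*661/951 = 2228905 - 661/951 = 2119687994/951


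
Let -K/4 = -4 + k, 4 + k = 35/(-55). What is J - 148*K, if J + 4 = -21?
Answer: -56515/11 ≈ -5137.7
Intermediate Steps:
J = -25 (J = -4 - 21 = -25)
k = -51/11 (k = -4 + 35/(-55) = -4 + 35*(-1/55) = -4 - 7/11 = -51/11 ≈ -4.6364)
K = 380/11 (K = -4*(-4 - 51/11) = -4*(-95/11) = 380/11 ≈ 34.545)
J - 148*K = -25 - 148*380/11 = -25 - 56240/11 = -56515/11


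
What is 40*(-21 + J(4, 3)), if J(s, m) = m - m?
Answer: -840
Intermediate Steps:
J(s, m) = 0
40*(-21 + J(4, 3)) = 40*(-21 + 0) = 40*(-21) = -840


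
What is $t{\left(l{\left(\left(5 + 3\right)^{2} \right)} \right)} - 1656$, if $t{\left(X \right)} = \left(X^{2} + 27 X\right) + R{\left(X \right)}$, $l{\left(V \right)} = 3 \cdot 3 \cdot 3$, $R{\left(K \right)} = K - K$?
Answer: $-198$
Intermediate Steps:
$R{\left(K \right)} = 0$
$l{\left(V \right)} = 27$ ($l{\left(V \right)} = 9 \cdot 3 = 27$)
$t{\left(X \right)} = X^{2} + 27 X$ ($t{\left(X \right)} = \left(X^{2} + 27 X\right) + 0 = X^{2} + 27 X$)
$t{\left(l{\left(\left(5 + 3\right)^{2} \right)} \right)} - 1656 = 27 \left(27 + 27\right) - 1656 = 27 \cdot 54 - 1656 = 1458 - 1656 = -198$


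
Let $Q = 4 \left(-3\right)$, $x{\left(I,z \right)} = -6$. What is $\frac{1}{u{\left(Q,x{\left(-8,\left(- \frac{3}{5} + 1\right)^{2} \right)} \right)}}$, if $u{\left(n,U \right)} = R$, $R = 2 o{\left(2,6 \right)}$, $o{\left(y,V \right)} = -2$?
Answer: $- \frac{1}{4} \approx -0.25$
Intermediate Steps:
$Q = -12$
$R = -4$ ($R = 2 \left(-2\right) = -4$)
$u{\left(n,U \right)} = -4$
$\frac{1}{u{\left(Q,x{\left(-8,\left(- \frac{3}{5} + 1\right)^{2} \right)} \right)}} = \frac{1}{-4} = - \frac{1}{4}$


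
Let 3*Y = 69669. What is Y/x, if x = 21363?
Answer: 7741/7121 ≈ 1.0871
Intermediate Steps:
Y = 23223 (Y = (⅓)*69669 = 23223)
Y/x = 23223/21363 = 23223*(1/21363) = 7741/7121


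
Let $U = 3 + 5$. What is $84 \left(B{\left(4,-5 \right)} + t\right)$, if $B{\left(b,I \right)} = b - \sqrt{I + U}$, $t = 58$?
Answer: $5208 - 84 \sqrt{3} \approx 5062.5$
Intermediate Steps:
$U = 8$
$B{\left(b,I \right)} = b - \sqrt{8 + I}$ ($B{\left(b,I \right)} = b - \sqrt{I + 8} = b - \sqrt{8 + I}$)
$84 \left(B{\left(4,-5 \right)} + t\right) = 84 \left(\left(4 - \sqrt{8 - 5}\right) + 58\right) = 84 \left(\left(4 - \sqrt{3}\right) + 58\right) = 84 \left(62 - \sqrt{3}\right) = 5208 - 84 \sqrt{3}$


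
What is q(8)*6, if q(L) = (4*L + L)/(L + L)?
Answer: 15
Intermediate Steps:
q(L) = 5/2 (q(L) = (5*L)/((2*L)) = (5*L)*(1/(2*L)) = 5/2)
q(8)*6 = (5/2)*6 = 15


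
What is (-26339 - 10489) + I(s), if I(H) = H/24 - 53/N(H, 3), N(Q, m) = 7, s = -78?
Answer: -1031487/28 ≈ -36839.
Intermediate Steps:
I(H) = -53/7 + H/24 (I(H) = H/24 - 53/7 = -53/7 + H/24)
(-26339 - 10489) + I(s) = (-26339 - 10489) + (-53/7 + (1/24)*(-78)) = -36828 + (-53/7 - 13/4) = -36828 - 303/28 = -1031487/28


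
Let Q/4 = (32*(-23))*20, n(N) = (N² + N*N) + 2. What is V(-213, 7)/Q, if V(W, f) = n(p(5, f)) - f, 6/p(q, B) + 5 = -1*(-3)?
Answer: -13/58880 ≈ -0.00022079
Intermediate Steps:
p(q, B) = -3 (p(q, B) = 6/(-5 - 1*(-3)) = 6/(-5 + 3) = 6/(-2) = 6*(-½) = -3)
n(N) = 2 + 2*N² (n(N) = (N² + N²) + 2 = 2*N² + 2 = 2 + 2*N²)
Q = -58880 (Q = 4*((32*(-23))*20) = 4*(-736*20) = 4*(-14720) = -58880)
V(W, f) = 20 - f (V(W, f) = (2 + 2*(-3)²) - f = (2 + 2*9) - f = (2 + 18) - f = 20 - f)
V(-213, 7)/Q = (20 - 1*7)/(-58880) = (20 - 7)*(-1/58880) = 13*(-1/58880) = -13/58880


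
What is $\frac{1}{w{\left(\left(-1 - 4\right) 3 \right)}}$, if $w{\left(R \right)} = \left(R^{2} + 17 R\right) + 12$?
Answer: $- \frac{1}{18} \approx -0.055556$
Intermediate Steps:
$w{\left(R \right)} = 12 + R^{2} + 17 R$
$\frac{1}{w{\left(\left(-1 - 4\right) 3 \right)}} = \frac{1}{12 + \left(\left(-1 - 4\right) 3\right)^{2} + 17 \left(-1 - 4\right) 3} = \frac{1}{12 + \left(\left(-5\right) 3\right)^{2} + 17 \left(\left(-5\right) 3\right)} = \frac{1}{12 + \left(-15\right)^{2} + 17 \left(-15\right)} = \frac{1}{12 + 225 - 255} = \frac{1}{-18} = - \frac{1}{18}$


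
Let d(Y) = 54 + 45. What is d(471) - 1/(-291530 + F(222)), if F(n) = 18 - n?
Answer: 28881667/291734 ≈ 99.000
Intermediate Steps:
d(Y) = 99
d(471) - 1/(-291530 + F(222)) = 99 - 1/(-291530 + (18 - 1*222)) = 99 - 1/(-291530 + (18 - 222)) = 99 - 1/(-291530 - 204) = 99 - 1/(-291734) = 99 - 1*(-1/291734) = 99 + 1/291734 = 28881667/291734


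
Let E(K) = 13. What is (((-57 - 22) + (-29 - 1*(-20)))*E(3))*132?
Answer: -151008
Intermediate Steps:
(((-57 - 22) + (-29 - 1*(-20)))*E(3))*132 = (((-57 - 22) + (-29 - 1*(-20)))*13)*132 = ((-79 + (-29 + 20))*13)*132 = ((-79 - 9)*13)*132 = -88*13*132 = -1144*132 = -151008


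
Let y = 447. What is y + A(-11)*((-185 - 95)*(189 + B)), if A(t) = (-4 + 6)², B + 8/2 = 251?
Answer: -487873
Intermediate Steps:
B = 247 (B = -4 + 251 = 247)
A(t) = 4 (A(t) = 2² = 4)
y + A(-11)*((-185 - 95)*(189 + B)) = 447 + 4*((-185 - 95)*(189 + 247)) = 447 + 4*(-280*436) = 447 + 4*(-122080) = 447 - 488320 = -487873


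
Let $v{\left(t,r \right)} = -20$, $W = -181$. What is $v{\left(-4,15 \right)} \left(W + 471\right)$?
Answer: $-5800$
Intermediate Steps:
$v{\left(-4,15 \right)} \left(W + 471\right) = - 20 \left(-181 + 471\right) = \left(-20\right) 290 = -5800$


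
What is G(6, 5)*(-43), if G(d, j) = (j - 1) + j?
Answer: -387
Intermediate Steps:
G(d, j) = -1 + 2*j (G(d, j) = (-1 + j) + j = -1 + 2*j)
G(6, 5)*(-43) = (-1 + 2*5)*(-43) = (-1 + 10)*(-43) = 9*(-43) = -387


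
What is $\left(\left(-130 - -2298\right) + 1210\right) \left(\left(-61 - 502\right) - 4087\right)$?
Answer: $-15707700$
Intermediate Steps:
$\left(\left(-130 - -2298\right) + 1210\right) \left(\left(-61 - 502\right) - 4087\right) = \left(\left(-130 + 2298\right) + 1210\right) \left(\left(-61 - 502\right) - 4087\right) = \left(2168 + 1210\right) \left(-563 - 4087\right) = 3378 \left(-4650\right) = -15707700$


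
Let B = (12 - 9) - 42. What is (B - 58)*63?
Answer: -6111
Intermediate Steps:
B = -39 (B = 3 - 42 = -39)
(B - 58)*63 = (-39 - 58)*63 = -97*63 = -6111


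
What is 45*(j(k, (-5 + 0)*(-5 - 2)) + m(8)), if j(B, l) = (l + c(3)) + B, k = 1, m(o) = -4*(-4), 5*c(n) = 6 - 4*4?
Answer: 2250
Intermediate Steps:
c(n) = -2 (c(n) = (6 - 4*4)/5 = (6 - 16)/5 = (1/5)*(-10) = -2)
m(o) = 16
j(B, l) = -2 + B + l (j(B, l) = (l - 2) + B = (-2 + l) + B = -2 + B + l)
45*(j(k, (-5 + 0)*(-5 - 2)) + m(8)) = 45*((-2 + 1 + (-5 + 0)*(-5 - 2)) + 16) = 45*((-2 + 1 - 5*(-7)) + 16) = 45*((-2 + 1 + 35) + 16) = 45*(34 + 16) = 45*50 = 2250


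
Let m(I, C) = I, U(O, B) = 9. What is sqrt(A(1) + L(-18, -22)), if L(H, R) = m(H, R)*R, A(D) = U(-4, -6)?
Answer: 9*sqrt(5) ≈ 20.125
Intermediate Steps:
A(D) = 9
L(H, R) = H*R
sqrt(A(1) + L(-18, -22)) = sqrt(9 - 18*(-22)) = sqrt(9 + 396) = sqrt(405) = 9*sqrt(5)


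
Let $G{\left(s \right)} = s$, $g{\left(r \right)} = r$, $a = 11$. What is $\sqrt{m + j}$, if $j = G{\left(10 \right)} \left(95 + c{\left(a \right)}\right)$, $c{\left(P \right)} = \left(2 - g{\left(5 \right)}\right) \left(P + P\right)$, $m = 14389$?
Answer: $3 \sqrt{1631} \approx 121.16$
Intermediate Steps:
$c{\left(P \right)} = - 6 P$ ($c{\left(P \right)} = \left(2 - 5\right) \left(P + P\right) = \left(2 - 5\right) 2 P = - 3 \cdot 2 P = - 6 P$)
$j = 290$ ($j = 10 \left(95 - 66\right) = 10 \cdot 29 = 290$)
$\sqrt{m + j} = \sqrt{14389 + 290} = \sqrt{14679} = 3 \sqrt{1631}$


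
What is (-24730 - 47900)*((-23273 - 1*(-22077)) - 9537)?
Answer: 779537790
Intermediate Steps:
(-24730 - 47900)*((-23273 - 1*(-22077)) - 9537) = -72630*((-23273 + 22077) - 9537) = -72630*(-1196 - 9537) = -72630*(-10733) = 779537790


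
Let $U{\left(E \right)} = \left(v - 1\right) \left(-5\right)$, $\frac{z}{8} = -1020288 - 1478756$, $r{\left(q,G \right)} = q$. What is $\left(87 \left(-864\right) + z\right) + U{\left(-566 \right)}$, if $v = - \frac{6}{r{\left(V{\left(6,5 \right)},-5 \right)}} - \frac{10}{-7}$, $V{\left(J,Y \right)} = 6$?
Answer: $- \frac{140472620}{7} \approx -2.0068 \cdot 10^{7}$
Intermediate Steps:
$z = -19992352$ ($z = 8 \left(-1020288 - 1478756\right) = 8 \left(-2499044\right) = -19992352$)
$v = \frac{3}{7}$ ($v = - \frac{6}{6} - \frac{10}{-7} = \left(-6\right) \frac{1}{6} - - \frac{10}{7} = -1 + \frac{10}{7} = \frac{3}{7} \approx 0.42857$)
$U{\left(E \right)} = \frac{20}{7}$ ($U{\left(E \right)} = \left(\frac{3}{7} - 1\right) \left(-5\right) = \left(- \frac{4}{7}\right) \left(-5\right) = \frac{20}{7}$)
$\left(87 \left(-864\right) + z\right) + U{\left(-566 \right)} = \left(87 \left(-864\right) - 19992352\right) + \frac{20}{7} = \left(-75168 - 19992352\right) + \frac{20}{7} = -20067520 + \frac{20}{7} = - \frac{140472620}{7}$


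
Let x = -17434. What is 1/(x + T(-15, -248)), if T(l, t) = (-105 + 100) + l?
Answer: -1/17454 ≈ -5.7293e-5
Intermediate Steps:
T(l, t) = -5 + l
1/(x + T(-15, -248)) = 1/(-17434 + (-5 - 15)) = 1/(-17434 - 20) = 1/(-17454) = -1/17454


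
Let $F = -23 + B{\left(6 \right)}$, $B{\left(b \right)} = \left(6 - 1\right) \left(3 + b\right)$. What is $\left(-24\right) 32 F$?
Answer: $-16896$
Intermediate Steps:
$B{\left(b \right)} = 15 + 5 b$ ($B{\left(b \right)} = 5 \left(3 + b\right) = 15 + 5 b$)
$F = 22$ ($F = -23 + \left(15 + 5 \cdot 6\right) = -23 + \left(15 + 30\right) = -23 + 45 = 22$)
$\left(-24\right) 32 F = \left(-24\right) 32 \cdot 22 = \left(-768\right) 22 = -16896$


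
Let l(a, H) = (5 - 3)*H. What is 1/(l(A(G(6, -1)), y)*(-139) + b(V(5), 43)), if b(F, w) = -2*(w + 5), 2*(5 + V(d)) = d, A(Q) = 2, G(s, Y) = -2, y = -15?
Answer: 1/4074 ≈ 0.00024546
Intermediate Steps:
V(d) = -5 + d/2
l(a, H) = 2*H
b(F, w) = -10 - 2*w (b(F, w) = -2*(5 + w) = -10 - 2*w)
1/(l(A(G(6, -1)), y)*(-139) + b(V(5), 43)) = 1/((2*(-15))*(-139) + (-10 - 2*43)) = 1/(-30*(-139) + (-10 - 86)) = 1/(4170 - 96) = 1/4074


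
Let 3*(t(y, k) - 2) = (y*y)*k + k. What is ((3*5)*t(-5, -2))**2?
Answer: 52900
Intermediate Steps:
t(y, k) = 2 + k/3 + k*y**2/3 (t(y, k) = 2 + ((y*y)*k + k)/3 = 2 + (y**2*k + k)/3 = 2 + (k*y**2 + k)/3 = 2 + (k + k*y**2)/3 = 2 + (k/3 + k*y**2/3) = 2 + k/3 + k*y**2/3)
((3*5)*t(-5, -2))**2 = ((3*5)*(2 + (1/3)*(-2) + (1/3)*(-2)*(-5)**2))**2 = (15*(2 - 2/3 + (1/3)*(-2)*25))**2 = (15*(2 - 2/3 - 50/3))**2 = (15*(-46/3))**2 = (-230)**2 = 52900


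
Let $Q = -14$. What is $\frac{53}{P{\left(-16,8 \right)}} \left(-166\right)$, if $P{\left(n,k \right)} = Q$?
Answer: $\frac{4399}{7} \approx 628.43$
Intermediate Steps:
$P{\left(n,k \right)} = -14$
$\frac{53}{P{\left(-16,8 \right)}} \left(-166\right) = \frac{53}{-14} \left(-166\right) = 53 \left(- \frac{1}{14}\right) \left(-166\right) = \left(- \frac{53}{14}\right) \left(-166\right) = \frac{4399}{7}$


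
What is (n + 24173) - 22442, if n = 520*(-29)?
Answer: -13349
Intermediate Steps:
n = -15080
(n + 24173) - 22442 = (-15080 + 24173) - 22442 = 9093 - 22442 = -13349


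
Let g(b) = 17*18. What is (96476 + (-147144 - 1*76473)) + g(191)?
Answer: -126835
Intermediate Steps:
g(b) = 306
(96476 + (-147144 - 1*76473)) + g(191) = (96476 + (-147144 - 1*76473)) + 306 = (96476 + (-147144 - 76473)) + 306 = (96476 - 223617) + 306 = -127141 + 306 = -126835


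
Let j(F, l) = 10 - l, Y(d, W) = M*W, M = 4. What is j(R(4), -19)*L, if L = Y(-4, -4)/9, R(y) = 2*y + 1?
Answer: -464/9 ≈ -51.556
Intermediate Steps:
Y(d, W) = 4*W
R(y) = 1 + 2*y
L = -16/9 (L = (4*(-4))/9 = -16*⅑ = -16/9 ≈ -1.7778)
j(R(4), -19)*L = (10 - 1*(-19))*(-16/9) = (10 + 19)*(-16/9) = 29*(-16/9) = -464/9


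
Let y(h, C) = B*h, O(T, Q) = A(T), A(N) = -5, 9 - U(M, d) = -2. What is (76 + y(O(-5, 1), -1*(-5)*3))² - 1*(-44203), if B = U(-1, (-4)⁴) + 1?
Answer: 44459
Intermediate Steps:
U(M, d) = 11 (U(M, d) = 9 - 1*(-2) = 9 + 2 = 11)
O(T, Q) = -5
B = 12 (B = 11 + 1 = 12)
y(h, C) = 12*h
(76 + y(O(-5, 1), -1*(-5)*3))² - 1*(-44203) = (76 + 12*(-5))² - 1*(-44203) = (76 - 60)² + 44203 = 16² + 44203 = 256 + 44203 = 44459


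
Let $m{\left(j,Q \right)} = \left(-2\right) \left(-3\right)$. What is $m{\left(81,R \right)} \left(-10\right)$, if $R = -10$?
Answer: $-60$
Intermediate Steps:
$m{\left(j,Q \right)} = 6$
$m{\left(81,R \right)} \left(-10\right) = 6 \left(-10\right) = -60$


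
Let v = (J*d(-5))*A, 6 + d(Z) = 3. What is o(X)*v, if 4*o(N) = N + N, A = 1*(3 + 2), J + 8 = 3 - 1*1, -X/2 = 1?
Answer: -90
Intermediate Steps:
X = -2 (X = -2*1 = -2)
J = -6 (J = -8 + (3 - 1*1) = -8 + (3 - 1) = -8 + 2 = -6)
d(Z) = -3 (d(Z) = -6 + 3 = -3)
A = 5 (A = 1*5 = 5)
o(N) = N/2 (o(N) = (N + N)/4 = (2*N)/4 = N/2)
v = 90 (v = -6*(-3)*5 = 18*5 = 90)
o(X)*v = ((½)*(-2))*90 = -1*90 = -90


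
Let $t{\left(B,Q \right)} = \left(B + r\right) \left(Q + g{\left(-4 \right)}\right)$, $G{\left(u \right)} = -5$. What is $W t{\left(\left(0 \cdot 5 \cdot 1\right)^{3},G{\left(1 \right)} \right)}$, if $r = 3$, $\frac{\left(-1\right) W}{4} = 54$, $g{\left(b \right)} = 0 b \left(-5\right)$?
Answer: $3240$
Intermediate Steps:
$g{\left(b \right)} = 0$ ($g{\left(b \right)} = 0 \left(-5\right) = 0$)
$W = -216$ ($W = \left(-4\right) 54 = -216$)
$t{\left(B,Q \right)} = Q \left(3 + B\right)$ ($t{\left(B,Q \right)} = \left(B + 3\right) \left(Q + 0\right) = \left(3 + B\right) Q = Q \left(3 + B\right)$)
$W t{\left(\left(0 \cdot 5 \cdot 1\right)^{3},G{\left(1 \right)} \right)} = - 216 \left(- 5 \left(3 + \left(0 \cdot 5 \cdot 1\right)^{3}\right)\right) = - 216 \left(- 5 \left(3 + \left(0 \cdot 1\right)^{3}\right)\right) = - 216 \left(- 5 \left(3 + 0^{3}\right)\right) = - 216 \left(- 5 \left(3 + 0\right)\right) = - 216 \left(\left(-5\right) 3\right) = \left(-216\right) \left(-15\right) = 3240$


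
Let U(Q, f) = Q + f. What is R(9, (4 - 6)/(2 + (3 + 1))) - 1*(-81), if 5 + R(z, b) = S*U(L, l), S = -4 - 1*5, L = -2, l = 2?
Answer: 76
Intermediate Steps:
S = -9 (S = -4 - 5 = -9)
R(z, b) = -5 (R(z, b) = -5 - 9*(-2 + 2) = -5 - 9*0 = -5 + 0 = -5)
R(9, (4 - 6)/(2 + (3 + 1))) - 1*(-81) = -5 - 1*(-81) = -5 + 81 = 76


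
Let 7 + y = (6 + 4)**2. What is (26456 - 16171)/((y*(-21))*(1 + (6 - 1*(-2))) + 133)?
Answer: -10285/17444 ≈ -0.58960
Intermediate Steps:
y = 93 (y = -7 + (6 + 4)**2 = -7 + 10**2 = -7 + 100 = 93)
(26456 - 16171)/((y*(-21))*(1 + (6 - 1*(-2))) + 133) = (26456 - 16171)/((93*(-21))*(1 + (6 - 1*(-2))) + 133) = 10285/(-1953*(1 + (6 + 2)) + 133) = 10285/(-1953*(1 + 8) + 133) = 10285/(-1953*9 + 133) = 10285/(-17577 + 133) = 10285/(-17444) = 10285*(-1/17444) = -10285/17444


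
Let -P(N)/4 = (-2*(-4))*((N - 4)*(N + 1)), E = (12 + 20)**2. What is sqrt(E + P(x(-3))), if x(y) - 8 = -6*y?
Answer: 8*I*sqrt(281) ≈ 134.1*I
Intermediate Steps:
x(y) = 8 - 6*y
E = 1024 (E = 32**2 = 1024)
P(N) = -32*(1 + N)*(-4 + N) (P(N) = -4*(-2*(-4))*(N - 4)*(N + 1) = -32*(-4 + N)*(1 + N) = -32*(1 + N)*(-4 + N))
sqrt(E + P(x(-3))) = sqrt(1024 + (128 - 32*(8 - 6*(-3))**2 + 96*(8 - 6*(-3)))) = sqrt(1024 + (128 - 32*(8 + 18)**2 + 96*(8 + 18))) = sqrt(1024 + (128 - 32*26**2 + 96*26)) = sqrt(1024 + (128 - 32*676 + 2496)) = sqrt(1024 + (128 - 21632 + 2496)) = sqrt(1024 - 19008) = sqrt(-17984) = 8*I*sqrt(281)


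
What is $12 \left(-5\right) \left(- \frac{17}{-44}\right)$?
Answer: $- \frac{255}{11} \approx -23.182$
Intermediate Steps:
$12 \left(-5\right) \left(- \frac{17}{-44}\right) = - 60 \left(\left(-17\right) \left(- \frac{1}{44}\right)\right) = \left(-60\right) \frac{17}{44} = - \frac{255}{11}$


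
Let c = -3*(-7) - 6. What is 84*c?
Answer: 1260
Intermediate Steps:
c = 15 (c = 21 - 6 = 15)
84*c = 84*15 = 1260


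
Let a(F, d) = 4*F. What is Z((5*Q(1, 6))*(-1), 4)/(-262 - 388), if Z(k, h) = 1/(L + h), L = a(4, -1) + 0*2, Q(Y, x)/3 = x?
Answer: -1/13000 ≈ -7.6923e-5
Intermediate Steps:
Q(Y, x) = 3*x
L = 16 (L = 4*4 + 0*2 = 16 + 0 = 16)
Z(k, h) = 1/(16 + h)
Z((5*Q(1, 6))*(-1), 4)/(-262 - 388) = 1/((-262 - 388)*(16 + 4)) = 1/(-650*20) = -1/650*1/20 = -1/13000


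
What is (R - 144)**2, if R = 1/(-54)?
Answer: 60481729/2916 ≈ 20741.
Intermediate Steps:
R = -1/54 ≈ -0.018519
(R - 144)**2 = (-1/54 - 144)**2 = (-7777/54)**2 = 60481729/2916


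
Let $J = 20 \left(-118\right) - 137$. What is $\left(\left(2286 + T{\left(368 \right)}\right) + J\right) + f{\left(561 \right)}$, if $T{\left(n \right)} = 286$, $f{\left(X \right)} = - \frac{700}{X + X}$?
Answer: $\frac{41725}{561} \approx 74.376$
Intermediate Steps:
$f{\left(X \right)} = - \frac{350}{X}$ ($f{\left(X \right)} = - \frac{700}{2 X} = - 700 \frac{1}{2 X} = - \frac{350}{X}$)
$J = -2497$ ($J = -2360 - 137 = -2497$)
$\left(\left(2286 + T{\left(368 \right)}\right) + J\right) + f{\left(561 \right)} = \left(\left(2286 + 286\right) - 2497\right) - \frac{350}{561} = \left(2572 - 2497\right) - \frac{350}{561} = 75 - \frac{350}{561} = \frac{41725}{561}$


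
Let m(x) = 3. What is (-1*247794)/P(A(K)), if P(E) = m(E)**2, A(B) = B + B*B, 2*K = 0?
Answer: -82598/3 ≈ -27533.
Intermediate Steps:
K = 0 (K = (1/2)*0 = 0)
A(B) = B + B**2
P(E) = 9 (P(E) = 3**2 = 9)
(-1*247794)/P(A(K)) = -1*247794/9 = -247794*1/9 = -82598/3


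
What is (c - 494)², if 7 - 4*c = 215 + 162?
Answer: 1375929/4 ≈ 3.4398e+5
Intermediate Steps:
c = -185/2 (c = 7/4 - (215 + 162)/4 = 7/4 - ¼*377 = 7/4 - 377/4 = -185/2 ≈ -92.500)
(c - 494)² = (-185/2 - 494)² = (-1173/2)² = 1375929/4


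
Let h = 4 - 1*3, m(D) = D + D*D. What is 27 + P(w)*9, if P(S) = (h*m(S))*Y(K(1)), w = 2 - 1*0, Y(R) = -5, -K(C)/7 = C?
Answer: -243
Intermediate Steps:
K(C) = -7*C
m(D) = D + D**2
h = 1 (h = 4 - 3 = 1)
w = 2 (w = 2 + 0 = 2)
P(S) = -5*S*(1 + S) (P(S) = (1*(S*(1 + S)))*(-5) = (S*(1 + S))*(-5) = -5*S*(1 + S))
27 + P(w)*9 = 27 - 5*2*(1 + 2)*9 = 27 - 5*2*3*9 = 27 - 30*9 = 27 - 270 = -243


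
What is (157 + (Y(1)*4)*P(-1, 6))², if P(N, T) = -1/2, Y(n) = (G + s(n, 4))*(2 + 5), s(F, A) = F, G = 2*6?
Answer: 625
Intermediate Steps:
G = 12
Y(n) = 84 + 7*n (Y(n) = (12 + n)*(2 + 5) = (12 + n)*7 = 84 + 7*n)
P(N, T) = -½ (P(N, T) = -1*½ = -½)
(157 + (Y(1)*4)*P(-1, 6))² = (157 + ((84 + 7*1)*4)*(-½))² = (157 + ((84 + 7)*4)*(-½))² = (157 + (91*4)*(-½))² = (157 + 364*(-½))² = (157 - 182)² = (-25)² = 625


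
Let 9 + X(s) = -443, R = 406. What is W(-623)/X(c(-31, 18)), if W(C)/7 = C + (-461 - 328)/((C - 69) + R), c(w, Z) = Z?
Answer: 1241723/129272 ≈ 9.6055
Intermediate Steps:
X(s) = -452 (X(s) = -9 - 443 = -452)
W(C) = -5523/(337 + C) + 7*C (W(C) = 7*(C + (-461 - 328)/((C - 69) + 406)) = 7*(C - 789/((-69 + C) + 406)) = 7*(C - 789/(337 + C)) = -5523/(337 + C) + 7*C)
W(-623)/X(c(-31, 18)) = (7*(-789 + (-623)**2 + 337*(-623))/(337 - 623))/(-452) = (7*(-789 + 388129 - 209951)/(-286))*(-1/452) = (7*(-1/286)*177389)*(-1/452) = -1241723/286*(-1/452) = 1241723/129272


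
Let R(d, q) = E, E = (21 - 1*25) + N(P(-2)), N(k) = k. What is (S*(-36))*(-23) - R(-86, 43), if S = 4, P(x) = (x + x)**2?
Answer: 3300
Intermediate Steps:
P(x) = 4*x**2 (P(x) = (2*x)**2 = 4*x**2)
E = 12 (E = (21 - 1*25) + 4*(-2)**2 = (21 - 25) + 4*4 = -4 + 16 = 12)
R(d, q) = 12
(S*(-36))*(-23) - R(-86, 43) = (4*(-36))*(-23) - 1*12 = -144*(-23) - 12 = 3312 - 12 = 3300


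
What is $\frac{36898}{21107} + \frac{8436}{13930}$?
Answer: $\frac{346023896}{147010255} \approx 2.3537$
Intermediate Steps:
$\frac{36898}{21107} + \frac{8436}{13930} = 36898 \cdot \frac{1}{21107} + 8436 \cdot \frac{1}{13930} = \frac{36898}{21107} + \frac{4218}{6965} = \frac{346023896}{147010255}$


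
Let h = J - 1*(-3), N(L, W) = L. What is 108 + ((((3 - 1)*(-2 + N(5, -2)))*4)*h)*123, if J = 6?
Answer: 26676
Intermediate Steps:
h = 9 (h = 6 - 1*(-3) = 6 + 3 = 9)
108 + ((((3 - 1)*(-2 + N(5, -2)))*4)*h)*123 = 108 + ((((3 - 1)*(-2 + 5))*4)*9)*123 = 108 + (((2*3)*4)*9)*123 = 108 + ((6*4)*9)*123 = 108 + (24*9)*123 = 108 + 216*123 = 108 + 26568 = 26676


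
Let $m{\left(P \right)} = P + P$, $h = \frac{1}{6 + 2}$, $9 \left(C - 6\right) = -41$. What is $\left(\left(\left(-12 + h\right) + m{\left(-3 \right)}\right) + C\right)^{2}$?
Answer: $\frac{1399489}{5184} \approx 269.96$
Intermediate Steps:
$C = \frac{13}{9}$ ($C = 6 + \frac{1}{9} \left(-41\right) = 6 - \frac{41}{9} = \frac{13}{9} \approx 1.4444$)
$h = \frac{1}{8} \approx 0.125$
$m{\left(P \right)} = 2 P$
$\left(\left(\left(-12 + h\right) + m{\left(-3 \right)}\right) + C\right)^{2} = \left(\left(\left(-12 + \frac{1}{8}\right) + 2 \left(-3\right)\right) + \frac{13}{9}\right)^{2} = \left(\left(- \frac{95}{8} - 6\right) + \frac{13}{9}\right)^{2} = \left(- \frac{143}{8} + \frac{13}{9}\right)^{2} = \left(- \frac{1183}{72}\right)^{2} = \frac{1399489}{5184}$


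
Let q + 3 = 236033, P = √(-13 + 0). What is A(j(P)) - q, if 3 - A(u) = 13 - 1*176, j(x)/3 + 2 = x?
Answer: -235864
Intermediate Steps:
P = I*√13 (P = √(-13) = I*√13 ≈ 3.6056*I)
j(x) = -6 + 3*x
A(u) = 166 (A(u) = 3 - (13 - 1*176) = 3 - (13 - 176) = 3 - 1*(-163) = 3 + 163 = 166)
q = 236030 (q = -3 + 236033 = 236030)
A(j(P)) - q = 166 - 1*236030 = 166 - 236030 = -235864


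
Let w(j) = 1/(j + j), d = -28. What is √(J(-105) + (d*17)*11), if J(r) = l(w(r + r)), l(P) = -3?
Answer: 13*I*√31 ≈ 72.381*I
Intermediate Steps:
w(j) = 1/(2*j)
J(r) = -3
√(J(-105) + (d*17)*11) = √(-3 - 28*17*11) = √(-3 - 476*11) = √(-3 - 5236) = √(-5239) = 13*I*√31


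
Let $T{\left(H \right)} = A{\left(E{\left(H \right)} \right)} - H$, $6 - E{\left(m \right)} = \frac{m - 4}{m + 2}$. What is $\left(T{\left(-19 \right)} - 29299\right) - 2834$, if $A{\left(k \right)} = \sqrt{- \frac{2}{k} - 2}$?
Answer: $-32114 + \frac{8 i \sqrt{237}}{79} \approx -32114.0 + 1.559 i$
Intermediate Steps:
$E{\left(m \right)} = 6 - \frac{-4 + m}{2 + m}$ ($E{\left(m \right)} = 6 - \frac{m - 4}{m + 2} = 6 - \frac{-4 + m}{2 + m}$)
$A{\left(k \right)} = \sqrt{-2 - \frac{2}{k}}$
$T{\left(H \right)} = - H + \sqrt{2} \sqrt{\frac{\left(-1 - \frac{16 + 5 H}{2 + H}\right) \left(2 + H\right)}{16 + 5 H}}$ ($T{\left(H \right)} = \sqrt{2} \sqrt{\frac{-1 - \frac{16 + 5 H}{2 + H}}{\frac{1}{2 + H} \left(16 + 5 H\right)}} - H = \sqrt{2} \sqrt{\frac{2 + H}{16 + 5 H} \left(-1 - \frac{16 + 5 H}{2 + H}\right)} - H = \sqrt{2} \sqrt{\frac{\left(-1 - \frac{16 + 5 H}{2 + H}\right) \left(2 + H\right)}{16 + 5 H}} - H = - H + \sqrt{2} \sqrt{\frac{\left(-1 - \frac{16 + 5 H}{2 + H}\right) \left(2 + H\right)}{16 + 5 H}}$)
$\left(T{\left(-19 \right)} - 29299\right) - 2834 = \left(\left(\left(-1\right) \left(-19\right) + 2 \sqrt{3} \sqrt{- \frac{3 - 19}{16 + 5 \left(-19\right)}}\right) - 29299\right) - 2834 = \left(\left(19 + 2 \sqrt{3} \sqrt{\left(-1\right) \frac{1}{16 - 95} \left(-16\right)}\right) - 29299\right) - 2834 = \left(\left(19 + 2 \sqrt{3} \sqrt{\left(-1\right) \frac{1}{-79} \left(-16\right)}\right) - 29299\right) - 2834 = \left(\left(19 + 2 \sqrt{3} \sqrt{\left(-1\right) \left(- \frac{1}{79}\right) \left(-16\right)}\right) - 29299\right) - 2834 = \left(\left(19 + 2 \sqrt{3} \sqrt{- \frac{16}{79}}\right) - 29299\right) - 2834 = \left(\left(19 + 2 \sqrt{3} \frac{4 i \sqrt{79}}{79}\right) - 29299\right) - 2834 = \left(\left(19 + \frac{8 i \sqrt{237}}{79}\right) - 29299\right) - 2834 = \left(-29280 + \frac{8 i \sqrt{237}}{79}\right) - 2834 = -32114 + \frac{8 i \sqrt{237}}{79}$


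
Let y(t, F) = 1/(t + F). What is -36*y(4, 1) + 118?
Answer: 554/5 ≈ 110.80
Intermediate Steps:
y(t, F) = 1/(F + t)
-36*y(4, 1) + 118 = -36/(1 + 4) + 118 = -36/5 + 118 = 554/5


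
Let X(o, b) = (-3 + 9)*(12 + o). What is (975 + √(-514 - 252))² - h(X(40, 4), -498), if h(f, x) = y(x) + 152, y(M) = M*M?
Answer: 701703 + 1950*I*√766 ≈ 7.017e+5 + 53970.0*I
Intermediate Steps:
y(M) = M²
X(o, b) = 72 + 6*o (X(o, b) = 6*(12 + o) = 72 + 6*o)
h(f, x) = 152 + x² (h(f, x) = x² + 152 = 152 + x²)
(975 + √(-514 - 252))² - h(X(40, 4), -498) = (975 + √(-514 - 252))² - (152 + (-498)²) = (975 + √(-766))² - (152 + 248004) = (975 + I*√766)² - 1*248156 = (975 + I*√766)² - 248156 = -248156 + (975 + I*√766)²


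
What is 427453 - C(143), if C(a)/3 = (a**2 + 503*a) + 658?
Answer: 148345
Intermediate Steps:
C(a) = 1974 + 3*a**2 + 1509*a (C(a) = 3*((a**2 + 503*a) + 658) = 3*(658 + a**2 + 503*a) = 1974 + 3*a**2 + 1509*a)
427453 - C(143) = 427453 - (1974 + 3*143**2 + 1509*143) = 427453 - (1974 + 3*20449 + 215787) = 427453 - (1974 + 61347 + 215787) = 427453 - 1*279108 = 427453 - 279108 = 148345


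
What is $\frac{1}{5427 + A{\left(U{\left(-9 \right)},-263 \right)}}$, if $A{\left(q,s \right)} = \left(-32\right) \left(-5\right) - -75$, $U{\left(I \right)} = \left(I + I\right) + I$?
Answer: $\frac{1}{5662} \approx 0.00017662$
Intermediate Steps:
$U{\left(I \right)} = 3 I$ ($U{\left(I \right)} = 2 I + I = 3 I$)
$A{\left(q,s \right)} = 235$ ($A{\left(q,s \right)} = 160 + 75 = 235$)
$\frac{1}{5427 + A{\left(U{\left(-9 \right)},-263 \right)}} = \frac{1}{5427 + 235} = \frac{1}{5662}$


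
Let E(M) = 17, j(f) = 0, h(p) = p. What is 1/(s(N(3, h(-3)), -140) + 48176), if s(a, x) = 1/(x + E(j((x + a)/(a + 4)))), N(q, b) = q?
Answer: 123/5925647 ≈ 2.0757e-5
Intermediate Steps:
s(a, x) = 1/(17 + x) (s(a, x) = 1/(x + 17) = 1/(17 + x))
1/(s(N(3, h(-3)), -140) + 48176) = 1/(1/(17 - 140) + 48176) = 1/(1/(-123) + 48176) = 1/(-1/123 + 48176) = 1/(5925647/123) = 123/5925647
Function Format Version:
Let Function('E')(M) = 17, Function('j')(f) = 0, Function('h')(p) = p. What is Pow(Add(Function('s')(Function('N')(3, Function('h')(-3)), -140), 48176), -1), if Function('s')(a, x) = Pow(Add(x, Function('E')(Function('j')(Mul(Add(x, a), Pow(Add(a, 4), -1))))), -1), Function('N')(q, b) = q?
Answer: Rational(123, 5925647) ≈ 2.0757e-5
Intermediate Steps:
Function('s')(a, x) = Pow(Add(17, x), -1) (Function('s')(a, x) = Pow(Add(x, 17), -1) = Pow(Add(17, x), -1))
Pow(Add(Function('s')(Function('N')(3, Function('h')(-3)), -140), 48176), -1) = Pow(Add(Pow(Add(17, -140), -1), 48176), -1) = Pow(Add(Pow(-123, -1), 48176), -1) = Pow(Add(Rational(-1, 123), 48176), -1) = Pow(Rational(5925647, 123), -1) = Rational(123, 5925647)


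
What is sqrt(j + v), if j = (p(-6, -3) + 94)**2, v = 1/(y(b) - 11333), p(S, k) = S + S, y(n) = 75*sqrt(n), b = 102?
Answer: sqrt(76203091 - 504300*sqrt(102))/sqrt(11333 - 75*sqrt(102)) ≈ 82.000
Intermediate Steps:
p(S, k) = 2*S
v = 1/(-11333 + 75*sqrt(102)) (v = 1/(75*sqrt(102) - 11333) = 1/(-11333 + 75*sqrt(102)) ≈ -9.4558e-5)
j = 6724 (j = (2*(-6) + 94)**2 = (-12 + 94)**2 = 82**2 = 6724)
sqrt(j + v) = sqrt(6724 + (-11333/127863139 - 75*sqrt(102)/127863139)) = sqrt(859751735303/127863139 - 75*sqrt(102)/127863139)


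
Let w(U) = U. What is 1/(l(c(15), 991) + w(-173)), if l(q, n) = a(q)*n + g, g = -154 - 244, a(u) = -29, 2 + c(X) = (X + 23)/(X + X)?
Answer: -1/29310 ≈ -3.4118e-5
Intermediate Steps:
c(X) = -2 + (23 + X)/(2*X) (c(X) = -2 + (X + 23)/(X + X) = -2 + (23 + X)/((2*X)) = -2 + (23 + X)*(1/(2*X)) = -2 + (23 + X)/(2*X))
g = -398
l(q, n) = -398 - 29*n (l(q, n) = -29*n - 398 = -398 - 29*n)
1/(l(c(15), 991) + w(-173)) = 1/((-398 - 29*991) - 173) = 1/((-398 - 28739) - 173) = 1/(-29137 - 173) = 1/(-29310) = -1/29310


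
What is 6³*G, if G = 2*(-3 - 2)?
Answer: -2160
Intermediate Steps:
G = -10 (G = 2*(-5) = -10)
6³*G = 6³*(-10) = 216*(-10) = -2160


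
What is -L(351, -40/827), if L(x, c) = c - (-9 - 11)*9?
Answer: -148820/827 ≈ -179.95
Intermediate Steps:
L(x, c) = 180 + c (L(x, c) = c - (-20)*9 = c - 1*(-180) = c + 180 = 180 + c)
-L(351, -40/827) = -(180 - 40/827) = -1*148820/827 = -148820/827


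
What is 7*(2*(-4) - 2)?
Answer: -70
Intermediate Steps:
7*(2*(-4) - 2) = 7*(-8 - 2) = 7*(-10) = -70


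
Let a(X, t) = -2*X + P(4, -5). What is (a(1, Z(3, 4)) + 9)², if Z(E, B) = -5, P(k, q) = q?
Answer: 4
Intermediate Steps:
a(X, t) = -5 - 2*X (a(X, t) = -2*X - 5 = -5 - 2*X)
(a(1, Z(3, 4)) + 9)² = ((-5 - 2*1) + 9)² = ((-5 - 2) + 9)² = (-7 + 9)² = 2² = 4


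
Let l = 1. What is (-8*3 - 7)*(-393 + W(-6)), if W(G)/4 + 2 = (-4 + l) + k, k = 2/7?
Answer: 89373/7 ≈ 12768.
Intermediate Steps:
k = 2/7 (k = 2*(⅐) = 2/7 ≈ 0.28571)
W(G) = -132/7 (W(G) = -8 + 4*((-4 + 1) + 2/7) = -8 + 4*(-3 + 2/7) = -8 + 4*(-19/7) = -8 - 76/7 = -132/7)
(-8*3 - 7)*(-393 + W(-6)) = (-8*3 - 7)*(-393 - 132/7) = (-24 - 7)*(-2883/7) = -31*(-2883/7) = 89373/7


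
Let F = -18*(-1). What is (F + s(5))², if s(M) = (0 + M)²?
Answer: 1849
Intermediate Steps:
s(M) = M²
F = 18
(F + s(5))² = (18 + 5²)² = (18 + 25)² = 43² = 1849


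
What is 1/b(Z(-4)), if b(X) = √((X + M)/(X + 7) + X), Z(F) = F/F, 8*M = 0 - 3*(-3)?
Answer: 8/9 ≈ 0.88889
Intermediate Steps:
M = 9/8 (M = (0 - 3*(-3))/8 = (0 + 9)/8 = (⅛)*9 = 9/8 ≈ 1.1250)
Z(F) = 1
b(X) = √(X + (9/8 + X)/(7 + X)) (b(X) = √((X + 9/8)/(X + 7) + X) = √((9/8 + X)/(7 + X) + X) = √(X + (9/8 + X)/(7 + X)))
1/b(Z(-4)) = 1/(√2*√((9 + 8*1² + 64*1)/(7 + 1))/4) = 1/(√2*√((9 + 8*1 + 64)/8)/4) = 1/(√2*√((9 + 8 + 64)/8)/4) = 1/(√2*√((⅛)*81)/4) = 1/(√2*√(81/8)/4) = 1/(√2*(9*√2/4)/4) = 1/(9/8) = 8/9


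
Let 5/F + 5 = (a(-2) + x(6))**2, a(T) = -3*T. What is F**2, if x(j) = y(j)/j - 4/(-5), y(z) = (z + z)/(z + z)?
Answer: 20250000/1535150761 ≈ 0.013191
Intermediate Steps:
y(z) = 1 (y(z) = (2*z)/((2*z)) = (2*z)*(1/(2*z)) = 1)
x(j) = 4/5 + 1/j (x(j) = 1/j - 4/(-5) = 1/j - 4*(-1/5) = 1/j + 4/5 = 4/5 + 1/j)
F = 4500/39181 (F = 5/(-5 + (-3*(-2) + (4/5 + 1/6))**2) = 5/(-5 + (6 + (4/5 + 1/6))**2) = 5/(-5 + (6 + 29/30)**2) = 5/(-5 + (209/30)**2) = 5/(-5 + 43681/900) = 5/(39181/900) = 5*(900/39181) = 4500/39181 ≈ 0.11485)
F**2 = (4500/39181)**2 = 20250000/1535150761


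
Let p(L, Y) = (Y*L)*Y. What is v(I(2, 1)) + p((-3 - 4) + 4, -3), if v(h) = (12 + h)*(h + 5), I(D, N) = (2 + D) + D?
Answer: 171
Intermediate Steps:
p(L, Y) = L*Y² (p(L, Y) = (L*Y)*Y = L*Y²)
I(D, N) = 2 + 2*D
v(h) = (5 + h)*(12 + h) (v(h) = (12 + h)*(5 + h) = (5 + h)*(12 + h))
v(I(2, 1)) + p((-3 - 4) + 4, -3) = (60 + (2 + 2*2)² + 17*(2 + 2*2)) + ((-3 - 4) + 4)*(-3)² = (60 + (2 + 4)² + 17*(2 + 4)) + (-7 + 4)*9 = (60 + 6² + 17*6) - 3*9 = (60 + 36 + 102) - 27 = 198 - 27 = 171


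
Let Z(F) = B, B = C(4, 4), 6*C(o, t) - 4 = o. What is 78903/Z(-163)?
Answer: 236709/4 ≈ 59177.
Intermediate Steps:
C(o, t) = ⅔ + o/6
B = 4/3 (B = ⅔ + (⅙)*4 = ⅔ + ⅔ = 4/3 ≈ 1.3333)
Z(F) = 4/3
78903/Z(-163) = 78903/(4/3) = 78903*(¾) = 236709/4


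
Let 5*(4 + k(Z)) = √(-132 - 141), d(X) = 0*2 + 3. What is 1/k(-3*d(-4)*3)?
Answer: -100/673 - 5*I*√273/673 ≈ -0.14859 - 0.12275*I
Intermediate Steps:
d(X) = 3 (d(X) = 0 + 3 = 3)
k(Z) = -4 + I*√273/5 (k(Z) = -4 + √(-132 - 141)/5 = -4 + √(-273)/5 = -4 + (I*√273)/5 = -4 + I*√273/5)
1/k(-3*d(-4)*3) = 1/(-4 + I*√273/5)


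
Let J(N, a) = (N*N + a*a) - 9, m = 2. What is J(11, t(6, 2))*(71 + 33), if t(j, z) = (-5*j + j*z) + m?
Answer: 38272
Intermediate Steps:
t(j, z) = 2 - 5*j + j*z (t(j, z) = (-5*j + j*z) + 2 = 2 - 5*j + j*z)
J(N, a) = -9 + N**2 + a**2 (J(N, a) = (N**2 + a**2) - 9 = -9 + N**2 + a**2)
J(11, t(6, 2))*(71 + 33) = (-9 + 11**2 + (2 - 5*6 + 6*2)**2)*(71 + 33) = (-9 + 121 + (2 - 30 + 12)**2)*104 = (-9 + 121 + (-16)**2)*104 = (-9 + 121 + 256)*104 = 368*104 = 38272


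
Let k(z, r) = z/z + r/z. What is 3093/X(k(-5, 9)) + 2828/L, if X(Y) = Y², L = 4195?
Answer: 324423623/67120 ≈ 4833.5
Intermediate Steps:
k(z, r) = 1 + r/z
3093/X(k(-5, 9)) + 2828/L = 3093/(((9 - 5)/(-5))²) + 2828/4195 = 3093/((-⅕*4)²) + 2828*(1/4195) = 3093/((-⅘)²) + 2828/4195 = 3093/(16/25) + 2828/4195 = 3093*(25/16) + 2828/4195 = 77325/16 + 2828/4195 = 324423623/67120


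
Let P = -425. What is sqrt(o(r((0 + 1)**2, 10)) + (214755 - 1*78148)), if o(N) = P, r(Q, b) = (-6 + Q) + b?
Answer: sqrt(136182) ≈ 369.03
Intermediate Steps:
r(Q, b) = -6 + Q + b
o(N) = -425
sqrt(o(r((0 + 1)**2, 10)) + (214755 - 1*78148)) = sqrt(-425 + (214755 - 1*78148)) = sqrt(-425 + (214755 - 78148)) = sqrt(-425 + 136607) = sqrt(136182)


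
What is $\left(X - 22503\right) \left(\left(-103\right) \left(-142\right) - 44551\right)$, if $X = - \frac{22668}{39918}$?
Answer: $\frac{4480258392225}{6653} \approx 6.7342 \cdot 10^{8}$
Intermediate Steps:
$X = - \frac{3778}{6653}$ ($X = \left(-22668\right) \frac{1}{39918} = - \frac{3778}{6653} \approx -0.56786$)
$\left(X - 22503\right) \left(\left(-103\right) \left(-142\right) - 44551\right) = \left(- \frac{3778}{6653} - 22503\right) \left(\left(-103\right) \left(-142\right) - 44551\right) = - \frac{149716237 \left(14626 - 44551\right)}{6653} = \left(- \frac{149716237}{6653}\right) \left(-29925\right) = \frac{4480258392225}{6653}$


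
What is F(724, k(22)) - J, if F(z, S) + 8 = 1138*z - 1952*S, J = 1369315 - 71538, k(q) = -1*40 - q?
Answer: -352849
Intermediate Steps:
k(q) = -40 - q
J = 1297777
F(z, S) = -8 - 1952*S + 1138*z (F(z, S) = -8 + (1138*z - 1952*S) = -8 + (-1952*S + 1138*z) = -8 - 1952*S + 1138*z)
F(724, k(22)) - J = (-8 - 1952*(-40 - 1*22) + 1138*724) - 1*1297777 = (-8 - 1952*(-40 - 22) + 823912) - 1297777 = (-8 - 1952*(-62) + 823912) - 1297777 = (-8 + 121024 + 823912) - 1297777 = 944928 - 1297777 = -352849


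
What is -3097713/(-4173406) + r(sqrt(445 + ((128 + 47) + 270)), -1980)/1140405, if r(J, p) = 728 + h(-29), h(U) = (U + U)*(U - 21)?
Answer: 3547788510733/4759373069430 ≈ 0.74543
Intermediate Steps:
h(U) = 2*U*(-21 + U) (h(U) = (2*U)*(-21 + U) = 2*U*(-21 + U))
r(J, p) = 3628 (r(J, p) = 728 + 2*(-29)*(-21 - 29) = 728 + 2*(-29)*(-50) = 728 + 2900 = 3628)
-3097713/(-4173406) + r(sqrt(445 + ((128 + 47) + 270)), -1980)/1140405 = -3097713/(-4173406) + 3628/1140405 = -3097713*(-1/4173406) + 3628*(1/1140405) = 3097713/4173406 + 3628/1140405 = 3547788510733/4759373069430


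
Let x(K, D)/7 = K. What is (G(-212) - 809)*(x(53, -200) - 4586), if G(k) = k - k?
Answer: 3409935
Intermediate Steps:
x(K, D) = 7*K
G(k) = 0
(G(-212) - 809)*(x(53, -200) - 4586) = (0 - 809)*(7*53 - 4586) = -809*(371 - 4586) = -809*(-4215) = 3409935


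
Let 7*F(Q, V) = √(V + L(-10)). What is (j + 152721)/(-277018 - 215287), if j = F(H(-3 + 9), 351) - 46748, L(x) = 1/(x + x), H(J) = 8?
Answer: -105973/492305 - √35095/34461350 ≈ -0.21526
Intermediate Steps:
L(x) = 1/(2*x)
F(Q, V) = √(-1/20 + V)/7 (F(Q, V) = √(V + (½)/(-10))/7 = √(V + (½)*(-⅒))/7 = √(V - 1/20)/7 = √(-1/20 + V)/7)
j = -46748 + √35095/70 (j = √(-5 + 100*351)/70 - 46748 = √(-5 + 35100)/70 - 46748 = √35095/70 - 46748 = -46748 + √35095/70 ≈ -46745.)
(j + 152721)/(-277018 - 215287) = ((-46748 + √35095/70) + 152721)/(-277018 - 215287) = (105973 + √35095/70)/(-492305) = (105973 + √35095/70)*(-1/492305) = -105973/492305 - √35095/34461350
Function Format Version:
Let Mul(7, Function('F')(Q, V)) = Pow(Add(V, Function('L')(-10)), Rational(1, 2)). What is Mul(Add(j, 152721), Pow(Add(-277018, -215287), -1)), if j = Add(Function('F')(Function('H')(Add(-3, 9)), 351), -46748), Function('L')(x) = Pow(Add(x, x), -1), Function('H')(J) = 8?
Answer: Add(Rational(-105973, 492305), Mul(Rational(-1, 34461350), Pow(35095, Rational(1, 2)))) ≈ -0.21526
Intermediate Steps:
Function('L')(x) = Mul(Rational(1, 2), Pow(x, -1)) (Function('L')(x) = Pow(Mul(2, x), -1) = Mul(Rational(1, 2), Pow(x, -1)))
Function('F')(Q, V) = Mul(Rational(1, 7), Pow(Add(Rational(-1, 20), V), Rational(1, 2))) (Function('F')(Q, V) = Mul(Rational(1, 7), Pow(Add(V, Mul(Rational(1, 2), Pow(-10, -1))), Rational(1, 2))) = Mul(Rational(1, 7), Pow(Add(V, Mul(Rational(1, 2), Rational(-1, 10))), Rational(1, 2))) = Mul(Rational(1, 7), Pow(Add(V, Rational(-1, 20)), Rational(1, 2))) = Mul(Rational(1, 7), Pow(Add(Rational(-1, 20), V), Rational(1, 2))))
j = Add(-46748, Mul(Rational(1, 70), Pow(35095, Rational(1, 2)))) (j = Add(Mul(Rational(1, 70), Pow(Add(-5, Mul(100, 351)), Rational(1, 2))), -46748) = Add(Mul(Rational(1, 70), Pow(Add(-5, 35100), Rational(1, 2))), -46748) = Add(Mul(Rational(1, 70), Pow(35095, Rational(1, 2))), -46748) = Add(-46748, Mul(Rational(1, 70), Pow(35095, Rational(1, 2)))) ≈ -46745.)
Mul(Add(j, 152721), Pow(Add(-277018, -215287), -1)) = Mul(Add(Add(-46748, Mul(Rational(1, 70), Pow(35095, Rational(1, 2)))), 152721), Pow(Add(-277018, -215287), -1)) = Mul(Add(105973, Mul(Rational(1, 70), Pow(35095, Rational(1, 2)))), Pow(-492305, -1)) = Mul(Add(105973, Mul(Rational(1, 70), Pow(35095, Rational(1, 2)))), Rational(-1, 492305)) = Add(Rational(-105973, 492305), Mul(Rational(-1, 34461350), Pow(35095, Rational(1, 2))))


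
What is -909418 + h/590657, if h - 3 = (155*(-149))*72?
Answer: -537155770463/590657 ≈ -9.0942e+5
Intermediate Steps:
h = -1662837 (h = 3 + (155*(-149))*72 = 3 - 23095*72 = 3 - 1662840 = -1662837)
-909418 + h/590657 = -909418 - 1662837/590657 = -537155770463/590657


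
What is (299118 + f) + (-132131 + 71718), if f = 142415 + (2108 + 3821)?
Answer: 387049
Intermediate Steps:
f = 148344 (f = 142415 + 5929 = 148344)
(299118 + f) + (-132131 + 71718) = (299118 + 148344) + (-132131 + 71718) = 447462 - 60413 = 387049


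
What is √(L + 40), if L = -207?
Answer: I*√167 ≈ 12.923*I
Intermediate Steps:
√(L + 40) = √(-207 + 40) = √(-167) = I*√167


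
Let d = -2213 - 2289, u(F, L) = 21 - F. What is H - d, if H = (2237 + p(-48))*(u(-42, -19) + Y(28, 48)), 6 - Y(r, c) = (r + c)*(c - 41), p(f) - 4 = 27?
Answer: -1045582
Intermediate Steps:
p(f) = 31 (p(f) = 4 + 27 = 31)
d = -4502
Y(r, c) = 6 - (-41 + c)*(c + r) (Y(r, c) = 6 - (r + c)*(c - 41) = 6 - (c + r)*(-41 + c) = 6 - (-41 + c)*(c + r))
H = -1050084 (H = (2237 + 31)*((21 - 1*(-42)) + (6 - 1*48² + 41*48 + 41*28 - 1*48*28)) = 2268*((21 + 42) + (6 - 1*2304 + 1968 + 1148 - 1344)) = 2268*(63 + (6 - 2304 + 1968 + 1148 - 1344)) = 2268*(63 - 526) = 2268*(-463) = -1050084)
H - d = -1050084 - 1*(-4502) = -1050084 + 4502 = -1045582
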